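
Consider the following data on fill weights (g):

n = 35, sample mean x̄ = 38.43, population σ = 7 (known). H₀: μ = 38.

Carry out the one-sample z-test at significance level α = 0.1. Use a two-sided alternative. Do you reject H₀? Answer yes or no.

reject H₀: no

SE = σ/√n = 7/√35 = 1.1832
z = (x̄−μ₀)/SE = (38.43−38)/1.1832 = 0.3634
p-value (two-sided) = 0.71629
At α=0.1: p ≥ α → fail to reject H₀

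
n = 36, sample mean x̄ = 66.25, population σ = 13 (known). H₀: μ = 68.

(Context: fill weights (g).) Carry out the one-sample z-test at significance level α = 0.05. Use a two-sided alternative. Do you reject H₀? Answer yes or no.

SE = σ/√n = 13/√36 = 2.1667
z = (x̄−μ₀)/SE = (66.25−68)/2.1667 = -0.8077
p-value (two-sided) = 0.41927
At α=0.05: p ≥ α → fail to reject H₀

reject H₀: no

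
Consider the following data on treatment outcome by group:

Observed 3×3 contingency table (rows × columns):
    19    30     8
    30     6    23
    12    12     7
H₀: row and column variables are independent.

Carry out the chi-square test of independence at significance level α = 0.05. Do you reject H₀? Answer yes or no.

reject H₀: yes

Row totals [57, 59, 31], col totals [61, 48, 38], n=147
χ² = (19−23.65)²/23.65 + (30−18.61)²/18.61 + (8−14.73)²/14.73 + (30−24.48)²/24.48 + (6−19.27)²/19.27 + (23−15.25)²/15.25 + (12−12.86)²/12.86 + (12−10.12)²/10.12 + (7−8.01)²/8.01 = 25.8090
df = 4
p-value (upper-tail) = 0.00003
At α=0.05: p < α → reject H₀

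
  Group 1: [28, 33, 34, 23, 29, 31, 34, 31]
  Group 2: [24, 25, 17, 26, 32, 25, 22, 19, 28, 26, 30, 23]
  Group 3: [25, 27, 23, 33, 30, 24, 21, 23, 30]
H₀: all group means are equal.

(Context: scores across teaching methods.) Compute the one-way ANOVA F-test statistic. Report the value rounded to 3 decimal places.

test statistic = 4.775

Group means [30.38, 24.75, 26.22], grand mean 26.759
SSB = Σnᵢ(x̄ᵢ−x̄)² = 155.630; SSW = ΣΣ(x−x̄ᵢ)² = 423.681
MSB = 155.630/2 = 77.8149; MSW = 423.681/26 = 16.2954
F = MSB/MSW = 4.7753
df = (2, 26)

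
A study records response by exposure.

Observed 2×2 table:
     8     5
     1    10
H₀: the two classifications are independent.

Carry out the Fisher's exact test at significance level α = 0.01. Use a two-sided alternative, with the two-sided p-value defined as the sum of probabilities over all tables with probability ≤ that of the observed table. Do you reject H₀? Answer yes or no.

reject H₀: no

Margins: r₁=13, r₂=11, c₁=9, c₂=15, n=24
p_obs = C(13,8)·C(11,1)/C(24,9); sum pmf over tables with pmf ≤ p_obs
p-value (two-sided) = 0.01306
At α=0.01: p ≥ α → fail to reject H₀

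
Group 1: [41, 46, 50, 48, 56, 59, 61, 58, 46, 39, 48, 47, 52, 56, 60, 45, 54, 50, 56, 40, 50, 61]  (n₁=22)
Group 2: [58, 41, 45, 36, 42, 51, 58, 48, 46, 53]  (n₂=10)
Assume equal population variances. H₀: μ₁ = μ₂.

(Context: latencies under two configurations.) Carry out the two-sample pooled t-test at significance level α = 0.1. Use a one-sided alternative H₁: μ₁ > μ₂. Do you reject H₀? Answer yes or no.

x̄₁=51.045, s₁=6.786, n₁=22
x̄₂=47.800, s₂=7.269, n₂=10
s_p² = [21·6.786² + 9·7.269²]/30 = 48.0852
SE = √(s_p²·(1/22+1/10)) = 2.6447
t = (51.045−47.800)/2.6447 = 1.2272
df = 30
p-value (one-sided, H₁ greater) = 0.11465
At α=0.1: p ≥ α → fail to reject H₀

reject H₀: no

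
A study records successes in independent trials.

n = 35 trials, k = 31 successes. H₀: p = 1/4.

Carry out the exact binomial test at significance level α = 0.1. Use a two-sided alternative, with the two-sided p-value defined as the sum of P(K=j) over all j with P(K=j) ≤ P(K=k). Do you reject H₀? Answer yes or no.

Exact binomial: n=35, k=31, p₀=1/4=0.2500
P(X=j) = C(n,j)·p₀^j·(1−p₀)^(n−j); p = Σ P(X=j) over j with P(X=j) ≤ P(X=31)
p-value (two-sided) = 0.00000
At α=0.1: p < α → reject H₀

reject H₀: yes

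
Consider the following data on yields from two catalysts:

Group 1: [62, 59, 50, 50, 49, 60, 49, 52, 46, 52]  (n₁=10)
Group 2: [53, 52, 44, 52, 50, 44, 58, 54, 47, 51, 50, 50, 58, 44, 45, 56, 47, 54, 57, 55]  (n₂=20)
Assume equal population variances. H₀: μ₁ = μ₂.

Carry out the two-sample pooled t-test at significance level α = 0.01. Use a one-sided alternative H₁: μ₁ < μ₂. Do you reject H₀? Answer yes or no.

x̄₁=52.900, s₁=5.446, n₁=10
x̄₂=51.050, s₂=4.685, n₂=20
s_p² = [9·5.446² + 19·4.685²]/28 = 24.4232
SE = √(s_p²·(1/10+1/20)) = 1.9140
t = (52.900−51.050)/1.9140 = 0.9666
df = 28
p-value (one-sided, H₁ less) = 0.82898
At α=0.01: p ≥ α → fail to reject H₀

reject H₀: no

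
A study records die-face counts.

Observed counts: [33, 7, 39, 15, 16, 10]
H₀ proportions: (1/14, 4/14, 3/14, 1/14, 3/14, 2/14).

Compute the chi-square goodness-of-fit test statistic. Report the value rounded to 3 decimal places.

test statistic = 109.668

n = 120; E_i = n·p_i = [8.57, 34.29, 25.71, 8.57, 25.71, 17.14]
χ² = (33−8.57)²/8.57 + (7−34.29)²/34.29 + (39−25.71)²/25.71 + (15−8.57)²/8.57 + (16−25.71)²/25.71 + (10−17.14)²/17.14 = 109.6681
df = 5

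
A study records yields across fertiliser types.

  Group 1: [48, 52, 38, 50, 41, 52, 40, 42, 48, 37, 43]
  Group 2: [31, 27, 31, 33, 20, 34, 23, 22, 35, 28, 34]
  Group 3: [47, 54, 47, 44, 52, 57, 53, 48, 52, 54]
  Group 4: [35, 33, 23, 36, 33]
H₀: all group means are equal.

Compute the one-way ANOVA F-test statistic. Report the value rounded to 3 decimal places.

Group means [44.64, 28.91, 50.80, 32.00], grand mean 39.919
SSB = Σnᵢ(x̄ᵢ−x̄)² = 3075.702; SSW = ΣΣ(x−x̄ᵢ)² = 845.055
MSB = 3075.702/3 = 1025.2341; MSW = 845.055/33 = 25.6077
F = MSB/MSW = 40.0361
df = (3, 33)

test statistic = 40.036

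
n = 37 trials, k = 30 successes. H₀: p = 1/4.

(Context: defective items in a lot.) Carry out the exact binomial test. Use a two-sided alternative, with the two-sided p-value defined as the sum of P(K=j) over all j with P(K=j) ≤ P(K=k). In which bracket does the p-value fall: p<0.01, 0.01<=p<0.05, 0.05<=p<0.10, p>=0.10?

Exact binomial: n=37, k=30, p₀=1/4=0.2500
P(X=j) = C(n,j)·p₀^j·(1−p₀)^(n−j); p = Σ P(X=j) over j with P(X=j) ≤ P(X=30)
p-value (two-sided) = 0.00000
→ bracket: p<0.01

p-value bracket: p<0.01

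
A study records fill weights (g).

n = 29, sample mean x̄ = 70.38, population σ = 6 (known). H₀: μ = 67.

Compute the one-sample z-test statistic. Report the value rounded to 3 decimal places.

test statistic = 3.034

SE = σ/√n = 6/√29 = 1.1142
z = (x̄−μ₀)/SE = (70.38−67)/1.1142 = 3.0336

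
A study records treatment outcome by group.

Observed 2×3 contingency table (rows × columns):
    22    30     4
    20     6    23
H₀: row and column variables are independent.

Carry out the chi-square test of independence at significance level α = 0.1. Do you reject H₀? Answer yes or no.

reject H₀: yes

Row totals [56, 49], col totals [42, 36, 27], n=105
χ² = (22−22.40)²/22.40 + (30−19.20)²/19.20 + (4−14.40)²/14.40 + (20−19.60)²/19.60 + (6−16.80)²/16.80 + (23−12.60)²/12.60 = 29.1284
df = 2
p-value (upper-tail) = 0.00000
At α=0.1: p < α → reject H₀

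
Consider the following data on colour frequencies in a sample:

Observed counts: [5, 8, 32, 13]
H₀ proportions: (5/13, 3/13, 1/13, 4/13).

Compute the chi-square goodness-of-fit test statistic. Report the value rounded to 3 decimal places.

n = 58; E_i = n·p_i = [22.31, 13.38, 4.46, 17.85]
χ² = (5−22.31)²/22.31 + (8−13.38)²/13.38 + (32−4.46)²/4.46 + (13−17.85)²/17.85 = 186.8894
df = 3

test statistic = 186.889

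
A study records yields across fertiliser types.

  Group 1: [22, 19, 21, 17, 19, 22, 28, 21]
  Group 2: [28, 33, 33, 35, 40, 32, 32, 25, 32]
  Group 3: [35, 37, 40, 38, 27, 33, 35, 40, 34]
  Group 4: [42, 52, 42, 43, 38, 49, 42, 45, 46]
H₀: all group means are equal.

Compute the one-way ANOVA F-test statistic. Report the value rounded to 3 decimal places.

Group means [21.12, 32.22, 35.44, 44.33], grand mean 33.629
SSB = Σnᵢ(x̄ᵢ−x̄)² = 2329.519; SSW = ΣΣ(x−x̄ᵢ)² = 486.653
MSB = 2329.519/3 = 776.5062; MSW = 486.653/31 = 15.6985
F = MSB/MSW = 49.4638
df = (3, 31)

test statistic = 49.464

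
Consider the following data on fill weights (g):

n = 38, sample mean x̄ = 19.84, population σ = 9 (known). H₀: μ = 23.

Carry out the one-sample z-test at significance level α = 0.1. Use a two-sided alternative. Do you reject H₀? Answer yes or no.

reject H₀: yes

SE = σ/√n = 9/√38 = 1.4600
z = (x̄−μ₀)/SE = (19.84−23)/1.4600 = -2.1644
p-value (two-sided) = 0.03043
At α=0.1: p < α → reject H₀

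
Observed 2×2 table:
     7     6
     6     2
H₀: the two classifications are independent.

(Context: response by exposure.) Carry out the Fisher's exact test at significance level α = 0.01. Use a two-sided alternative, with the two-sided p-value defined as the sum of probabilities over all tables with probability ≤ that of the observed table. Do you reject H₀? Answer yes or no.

reject H₀: no

Margins: r₁=13, r₂=8, c₁=13, c₂=8, n=21
p_obs = C(13,7)·C(8,6)/C(21,13); sum pmf over tables with pmf ≤ p_obs
p-value (two-sided) = 0.39986
At α=0.01: p ≥ α → fail to reject H₀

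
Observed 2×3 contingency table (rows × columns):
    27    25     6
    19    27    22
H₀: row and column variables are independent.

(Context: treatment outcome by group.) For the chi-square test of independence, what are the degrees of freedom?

df = (r−1)(c−1) = (2−1)·(3−1) = 2

degrees of freedom = 2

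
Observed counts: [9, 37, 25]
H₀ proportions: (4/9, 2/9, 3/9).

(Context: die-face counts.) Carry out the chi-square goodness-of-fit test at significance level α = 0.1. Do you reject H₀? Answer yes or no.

n = 71; E_i = n·p_i = [31.56, 15.78, 23.67]
χ² = (9−31.56)²/31.56 + (37−15.78)²/15.78 + (25−23.67)²/23.67 = 44.7430
df = 2
p-value (upper-tail) = 0.00000
At α=0.1: p < α → reject H₀

reject H₀: yes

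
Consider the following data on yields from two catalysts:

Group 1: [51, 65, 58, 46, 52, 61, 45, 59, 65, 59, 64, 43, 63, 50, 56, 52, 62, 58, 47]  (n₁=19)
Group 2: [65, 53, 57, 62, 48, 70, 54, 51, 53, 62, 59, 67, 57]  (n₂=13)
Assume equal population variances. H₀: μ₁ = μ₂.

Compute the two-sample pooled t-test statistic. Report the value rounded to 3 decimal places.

x̄₁=55.579, s₁=7.159, n₁=19
x̄₂=58.308, s₂=6.600, n₂=13
s_p² = [18·7.159² + 12·6.600²]/30 = 48.1800
SE = √(s_p²·(1/19+1/13)) = 2.4984
t = (55.579−58.308)/2.4984 = -1.0922
df = 30

test statistic = -1.092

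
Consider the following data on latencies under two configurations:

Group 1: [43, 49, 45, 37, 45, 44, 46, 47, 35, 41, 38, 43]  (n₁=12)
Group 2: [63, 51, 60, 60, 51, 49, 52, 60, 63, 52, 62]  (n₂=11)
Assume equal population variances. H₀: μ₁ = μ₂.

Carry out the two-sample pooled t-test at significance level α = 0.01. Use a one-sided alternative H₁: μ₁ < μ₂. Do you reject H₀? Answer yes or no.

x̄₁=42.750, s₁=4.245, n₁=12
x̄₂=56.636, s₂=5.555, n₂=11
s_p² = [11·4.245² + 10·5.555²]/21 = 24.1331
SE = √(s_p²·(1/12+1/11)) = 2.0506
t = (42.750−56.636)/2.0506 = -6.7718
df = 21
p-value (one-sided, H₁ less) = 0.00000
At α=0.01: p < α → reject H₀

reject H₀: yes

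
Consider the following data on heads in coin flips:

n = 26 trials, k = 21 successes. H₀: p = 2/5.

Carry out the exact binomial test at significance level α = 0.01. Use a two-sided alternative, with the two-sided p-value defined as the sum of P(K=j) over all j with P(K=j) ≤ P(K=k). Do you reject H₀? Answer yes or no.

reject H₀: yes

Exact binomial: n=26, k=21, p₀=2/5=0.4000
P(X=j) = C(n,j)·p₀^j·(1−p₀)^(n−j); p = Σ P(X=j) over j with P(X=j) ≤ P(X=21)
p-value (two-sided) = 0.00003
At α=0.01: p < α → reject H₀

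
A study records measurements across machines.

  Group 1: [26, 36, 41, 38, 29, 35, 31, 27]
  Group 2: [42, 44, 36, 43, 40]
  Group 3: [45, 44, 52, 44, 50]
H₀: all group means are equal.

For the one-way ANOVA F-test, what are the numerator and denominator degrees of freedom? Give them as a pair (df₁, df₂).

k = 3 groups, N = 18 total
df = (k−1, N−k) = (3−1, 18−3) = (2, 15)

degrees of freedom = [2, 15]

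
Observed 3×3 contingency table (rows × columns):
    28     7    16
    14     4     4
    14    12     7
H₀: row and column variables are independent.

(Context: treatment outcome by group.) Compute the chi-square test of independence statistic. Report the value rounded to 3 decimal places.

Row totals [51, 22, 33], col totals [56, 23, 27], n=106
χ² = (28−26.94)²/26.94 + (7−11.07)²/11.07 + (16−12.99)²/12.99 + (14−11.62)²/11.62 + (4−4.77)²/4.77 + (4−5.60)²/5.60 + (14−17.43)²/17.43 + (12−7.16)²/7.16 + (7−8.41)²/8.41 = 7.4857
df = 4

test statistic = 7.486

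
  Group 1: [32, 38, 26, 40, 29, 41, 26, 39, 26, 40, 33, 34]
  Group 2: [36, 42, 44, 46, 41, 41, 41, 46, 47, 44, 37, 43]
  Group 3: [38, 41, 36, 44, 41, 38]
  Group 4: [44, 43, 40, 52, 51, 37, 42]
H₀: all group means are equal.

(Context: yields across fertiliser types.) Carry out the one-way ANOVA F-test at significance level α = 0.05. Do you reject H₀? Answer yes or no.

Group means [33.67, 42.33, 39.67, 44.14], grand mean 39.432
SSB = Σnᵢ(x̄ᵢ−x̄)² = 655.557; SSW = ΣΣ(x−x̄ᵢ)² = 735.524
MSB = 655.557/3 = 218.5191; MSW = 735.524/33 = 22.2886
F = MSB/MSW = 9.8041
df = (3, 33)
p-value (upper-tail) = 0.00009
At α=0.05: p < α → reject H₀

reject H₀: yes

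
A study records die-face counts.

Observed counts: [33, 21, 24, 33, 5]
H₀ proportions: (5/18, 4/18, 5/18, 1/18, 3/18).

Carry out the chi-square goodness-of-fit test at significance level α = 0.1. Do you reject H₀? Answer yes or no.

n = 116; E_i = n·p_i = [32.22, 25.78, 32.22, 6.44, 19.33]
χ² = (33−32.22)²/32.22 + (21−25.78)²/25.78 + (24−32.22)²/32.22 + (33−6.44)²/6.44 + (5−19.33)²/19.33 = 123.0560
df = 4
p-value (upper-tail) = 0.00000
At α=0.1: p < α → reject H₀

reject H₀: yes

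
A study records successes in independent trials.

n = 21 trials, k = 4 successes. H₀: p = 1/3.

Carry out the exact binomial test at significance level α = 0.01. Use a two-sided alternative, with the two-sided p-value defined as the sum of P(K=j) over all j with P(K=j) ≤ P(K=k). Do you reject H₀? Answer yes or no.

reject H₀: no

Exact binomial: n=21, k=4, p₀=1/3=0.3333
P(X=j) = C(n,j)·p₀^j·(1−p₀)^(n−j); p = Σ P(X=j) over j with P(X=j) ≤ P(X=4)
p-value (two-sided) = 0.24594
At α=0.01: p ≥ α → fail to reject H₀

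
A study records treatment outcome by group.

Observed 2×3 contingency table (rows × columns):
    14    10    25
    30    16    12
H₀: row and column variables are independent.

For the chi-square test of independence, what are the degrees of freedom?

df = (r−1)(c−1) = (2−1)·(3−1) = 2

degrees of freedom = 2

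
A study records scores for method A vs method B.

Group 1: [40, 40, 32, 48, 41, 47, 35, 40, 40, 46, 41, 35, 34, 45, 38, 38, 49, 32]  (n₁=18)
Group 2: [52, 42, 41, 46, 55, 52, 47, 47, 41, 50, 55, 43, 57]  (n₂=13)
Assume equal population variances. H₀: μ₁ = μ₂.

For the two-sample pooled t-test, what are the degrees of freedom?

degrees of freedom = 29

df = n₁ + n₂ − 2 = 18 + 13 − 2 = 29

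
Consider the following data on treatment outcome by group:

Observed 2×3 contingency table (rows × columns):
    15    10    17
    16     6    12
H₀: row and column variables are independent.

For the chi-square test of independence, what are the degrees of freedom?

df = (r−1)(c−1) = (2−1)·(3−1) = 2

degrees of freedom = 2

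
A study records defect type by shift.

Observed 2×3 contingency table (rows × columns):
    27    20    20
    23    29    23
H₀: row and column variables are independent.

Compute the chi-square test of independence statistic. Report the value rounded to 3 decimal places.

test statistic = 1.737

Row totals [67, 75], col totals [50, 49, 43], n=142
χ² = (27−23.59)²/23.59 + (20−23.12)²/23.12 + (20−20.29)²/20.29 + (23−26.41)²/26.41 + (29−25.88)²/25.88 + (23−22.71)²/22.71 = 1.7372
df = 2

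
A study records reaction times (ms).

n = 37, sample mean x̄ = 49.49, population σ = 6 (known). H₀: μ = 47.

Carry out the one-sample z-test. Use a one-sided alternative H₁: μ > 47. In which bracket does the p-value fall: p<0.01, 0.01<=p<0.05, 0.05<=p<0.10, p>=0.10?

p-value bracket: p<0.01

SE = σ/√n = 6/√37 = 0.9864
z = (x̄−μ₀)/SE = (49.49−47)/0.9864 = 2.5243
p-value (one-sided, H₁ greater) = 0.00580
→ bracket: p<0.01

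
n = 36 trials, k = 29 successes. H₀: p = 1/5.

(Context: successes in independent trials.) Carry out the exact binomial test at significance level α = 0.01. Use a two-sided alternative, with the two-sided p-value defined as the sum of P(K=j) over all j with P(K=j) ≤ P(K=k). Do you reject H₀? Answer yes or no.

Exact binomial: n=36, k=29, p₀=1/5=0.2000
P(X=j) = C(n,j)·p₀^j·(1−p₀)^(n−j); p = Σ P(X=j) over j with P(X=j) ≤ P(X=29)
p-value (two-sided) = 0.00000
At α=0.01: p < α → reject H₀

reject H₀: yes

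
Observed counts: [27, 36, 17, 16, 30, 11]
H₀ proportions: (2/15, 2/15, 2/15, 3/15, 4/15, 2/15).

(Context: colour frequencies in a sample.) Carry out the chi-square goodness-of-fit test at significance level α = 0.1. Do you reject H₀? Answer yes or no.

n = 137; E_i = n·p_i = [18.27, 18.27, 18.27, 27.40, 36.53, 18.27]
χ² = (27−18.27)²/18.27 + (36−18.27)²/18.27 + (17−18.27)²/18.27 + (16−27.40)²/27.40 + (30−36.53)²/36.53 + (11−18.27)²/18.27 = 30.2810
df = 5
p-value (upper-tail) = 0.00001
At α=0.1: p < α → reject H₀

reject H₀: yes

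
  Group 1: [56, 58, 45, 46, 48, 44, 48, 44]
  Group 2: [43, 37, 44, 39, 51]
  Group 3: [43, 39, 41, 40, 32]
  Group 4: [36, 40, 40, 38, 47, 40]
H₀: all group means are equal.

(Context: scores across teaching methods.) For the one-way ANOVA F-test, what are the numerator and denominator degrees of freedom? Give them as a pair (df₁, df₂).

degrees of freedom = [3, 20]

k = 4 groups, N = 24 total
df = (k−1, N−k) = (4−1, 24−4) = (3, 20)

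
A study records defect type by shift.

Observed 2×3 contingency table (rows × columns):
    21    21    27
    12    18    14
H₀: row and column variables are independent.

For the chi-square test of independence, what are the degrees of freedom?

degrees of freedom = 2

df = (r−1)(c−1) = (2−1)·(3−1) = 2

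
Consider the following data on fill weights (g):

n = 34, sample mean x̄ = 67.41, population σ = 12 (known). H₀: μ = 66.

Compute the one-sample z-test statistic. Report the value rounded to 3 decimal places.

SE = σ/√n = 12/√34 = 2.0580
z = (x̄−μ₀)/SE = (67.41−66)/2.0580 = 0.6851

test statistic = 0.685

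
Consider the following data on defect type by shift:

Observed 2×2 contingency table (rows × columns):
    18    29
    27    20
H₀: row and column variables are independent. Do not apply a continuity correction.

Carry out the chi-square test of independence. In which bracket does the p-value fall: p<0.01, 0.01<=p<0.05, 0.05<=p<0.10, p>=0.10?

Row totals [47, 47], col totals [45, 49], n=94
χ² = (18−22.50)²/22.50 + (29−24.50)²/24.50 + (27−22.50)²/22.50 + (20−24.50)²/24.50 = 3.4531
df = 1
p-value (upper-tail) = 0.06313
→ bracket: 0.05<=p<0.10

p-value bracket: 0.05<=p<0.10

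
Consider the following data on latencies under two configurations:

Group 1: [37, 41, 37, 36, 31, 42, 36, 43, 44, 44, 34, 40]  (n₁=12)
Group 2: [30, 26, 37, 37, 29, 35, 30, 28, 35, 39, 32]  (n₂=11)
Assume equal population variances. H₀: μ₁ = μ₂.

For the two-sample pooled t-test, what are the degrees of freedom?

degrees of freedom = 21

df = n₁ + n₂ − 2 = 12 + 11 − 2 = 21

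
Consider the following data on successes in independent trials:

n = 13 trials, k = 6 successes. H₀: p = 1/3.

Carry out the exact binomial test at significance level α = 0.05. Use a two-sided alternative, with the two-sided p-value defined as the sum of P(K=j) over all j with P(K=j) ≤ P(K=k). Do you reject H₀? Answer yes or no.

reject H₀: no

Exact binomial: n=13, k=6, p₀=1/3=0.3333
P(X=j) = C(n,j)·p₀^j·(1−p₀)^(n−j); p = Σ P(X=j) over j with P(X=j) ≤ P(X=6)
p-value (two-sided) = 0.38004
At α=0.05: p ≥ α → fail to reject H₀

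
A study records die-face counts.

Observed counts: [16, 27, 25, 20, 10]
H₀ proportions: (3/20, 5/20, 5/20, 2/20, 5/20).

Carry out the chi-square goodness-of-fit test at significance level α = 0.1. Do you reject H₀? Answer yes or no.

n = 98; E_i = n·p_i = [14.70, 24.50, 24.50, 9.80, 24.50]
χ² = (16−14.70)²/14.70 + (27−24.50)²/24.50 + (25−24.50)²/24.50 + (20−9.80)²/9.80 + (10−24.50)²/24.50 = 19.5782
df = 4
p-value (upper-tail) = 0.00060
At α=0.1: p < α → reject H₀

reject H₀: yes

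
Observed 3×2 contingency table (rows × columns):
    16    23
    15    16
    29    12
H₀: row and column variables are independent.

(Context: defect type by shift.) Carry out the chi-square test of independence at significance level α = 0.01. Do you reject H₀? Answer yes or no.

reject H₀: no

Row totals [39, 31, 41], col totals [60, 51], n=111
χ² = (16−21.08)²/21.08 + (23−17.92)²/17.92 + (15−16.76)²/16.76 + (16−14.24)²/14.24 + (29−22.16)²/22.16 + (12−18.84)²/18.84 = 7.6581
df = 2
p-value (upper-tail) = 0.02173
At α=0.01: p ≥ α → fail to reject H₀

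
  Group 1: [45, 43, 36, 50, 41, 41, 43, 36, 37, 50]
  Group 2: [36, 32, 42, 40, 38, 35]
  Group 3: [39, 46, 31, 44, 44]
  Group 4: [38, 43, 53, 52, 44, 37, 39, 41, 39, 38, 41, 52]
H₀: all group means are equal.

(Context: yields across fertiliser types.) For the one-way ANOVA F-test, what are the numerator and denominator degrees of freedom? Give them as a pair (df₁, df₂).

k = 4 groups, N = 33 total
df = (k−1, N−k) = (4−1, 33−4) = (3, 29)

degrees of freedom = [3, 29]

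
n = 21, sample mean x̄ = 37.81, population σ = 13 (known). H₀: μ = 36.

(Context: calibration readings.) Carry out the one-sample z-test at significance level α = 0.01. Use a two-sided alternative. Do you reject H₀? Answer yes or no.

reject H₀: no

SE = σ/√n = 13/√21 = 2.8368
z = (x̄−μ₀)/SE = (37.81−36)/2.8368 = 0.6380
p-value (two-sided) = 0.52345
At α=0.01: p ≥ α → fail to reject H₀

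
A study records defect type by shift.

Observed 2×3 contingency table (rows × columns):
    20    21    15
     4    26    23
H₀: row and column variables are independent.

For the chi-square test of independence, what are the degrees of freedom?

degrees of freedom = 2

df = (r−1)(c−1) = (2−1)·(3−1) = 2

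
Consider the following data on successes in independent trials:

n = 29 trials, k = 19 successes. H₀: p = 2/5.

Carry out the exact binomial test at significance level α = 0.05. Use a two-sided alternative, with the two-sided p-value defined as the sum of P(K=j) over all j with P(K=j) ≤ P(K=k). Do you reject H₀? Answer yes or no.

reject H₀: yes

Exact binomial: n=29, k=19, p₀=2/5=0.4000
P(X=j) = C(n,j)·p₀^j·(1−p₀)^(n−j); p = Σ P(X=j) over j with P(X=j) ≤ P(X=19)
p-value (two-sided) = 0.00705
At α=0.05: p < α → reject H₀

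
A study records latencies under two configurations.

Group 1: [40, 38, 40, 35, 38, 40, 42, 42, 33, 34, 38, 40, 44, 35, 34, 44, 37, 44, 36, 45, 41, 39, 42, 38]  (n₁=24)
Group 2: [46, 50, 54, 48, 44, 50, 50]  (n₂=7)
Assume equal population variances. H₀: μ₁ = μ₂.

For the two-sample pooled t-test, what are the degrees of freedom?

degrees of freedom = 29

df = n₁ + n₂ − 2 = 24 + 7 − 2 = 29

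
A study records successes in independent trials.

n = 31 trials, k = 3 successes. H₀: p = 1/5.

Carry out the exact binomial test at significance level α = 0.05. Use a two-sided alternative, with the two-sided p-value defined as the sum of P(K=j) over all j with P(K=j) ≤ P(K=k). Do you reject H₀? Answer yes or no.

reject H₀: no

Exact binomial: n=31, k=3, p₀=1/5=0.2000
P(X=j) = C(n,j)·p₀^j·(1−p₀)^(n−j); p = Σ P(X=j) over j with P(X=j) ≤ P(X=3)
p-value (two-sided) = 0.18160
At α=0.05: p ≥ α → fail to reject H₀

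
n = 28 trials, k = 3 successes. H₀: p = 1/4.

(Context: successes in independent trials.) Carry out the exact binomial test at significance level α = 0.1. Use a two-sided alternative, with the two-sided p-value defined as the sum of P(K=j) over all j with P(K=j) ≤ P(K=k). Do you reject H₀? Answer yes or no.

reject H₀: no

Exact binomial: n=28, k=3, p₀=1/4=0.2500
P(X=j) = C(n,j)·p₀^j·(1−p₀)^(n−j); p = Σ P(X=j) over j with P(X=j) ≤ P(X=3)
p-value (two-sided) = 0.12303
At α=0.1: p ≥ α → fail to reject H₀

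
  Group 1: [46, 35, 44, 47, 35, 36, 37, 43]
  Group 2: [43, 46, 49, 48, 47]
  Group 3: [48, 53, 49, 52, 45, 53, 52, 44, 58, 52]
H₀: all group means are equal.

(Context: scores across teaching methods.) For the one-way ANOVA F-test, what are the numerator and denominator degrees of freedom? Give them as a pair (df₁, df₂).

k = 3 groups, N = 23 total
df = (k−1, N−k) = (3−1, 23−3) = (2, 20)

degrees of freedom = [2, 20]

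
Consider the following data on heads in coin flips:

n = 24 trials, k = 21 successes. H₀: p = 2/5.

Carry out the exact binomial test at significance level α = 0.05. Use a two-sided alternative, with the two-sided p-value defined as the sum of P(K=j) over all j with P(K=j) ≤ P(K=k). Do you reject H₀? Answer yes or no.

Exact binomial: n=24, k=21, p₀=2/5=0.4000
P(X=j) = C(n,j)·p₀^j·(1−p₀)^(n−j); p = Σ P(X=j) over j with P(X=j) ≤ P(X=21)
p-value (two-sided) = 0.00000
At α=0.05: p < α → reject H₀

reject H₀: yes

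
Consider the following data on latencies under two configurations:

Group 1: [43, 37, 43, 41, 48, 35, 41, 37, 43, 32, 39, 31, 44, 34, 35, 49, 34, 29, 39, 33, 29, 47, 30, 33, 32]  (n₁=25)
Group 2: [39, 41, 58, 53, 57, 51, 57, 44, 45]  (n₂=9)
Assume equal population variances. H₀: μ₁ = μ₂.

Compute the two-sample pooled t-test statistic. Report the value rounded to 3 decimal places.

test statistic = -4.797

x̄₁=37.520, s₁=6.042, n₁=25
x̄₂=49.444, s₂=7.350, n₂=9
s_p² = [24·6.042² + 8·7.350²]/32 = 40.8894
SE = √(s_p²·(1/25+1/9)) = 2.4857
t = (37.520−49.444)/2.4857 = -4.7972
df = 32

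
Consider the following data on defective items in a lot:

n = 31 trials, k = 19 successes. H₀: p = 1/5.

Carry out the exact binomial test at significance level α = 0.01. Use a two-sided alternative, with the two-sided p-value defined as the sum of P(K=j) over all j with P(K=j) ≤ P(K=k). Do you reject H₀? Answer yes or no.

Exact binomial: n=31, k=19, p₀=1/5=0.2000
P(X=j) = C(n,j)·p₀^j·(1−p₀)^(n−j); p = Σ P(X=j) over j with P(X=j) ≤ P(X=19)
p-value (two-sided) = 0.00000
At α=0.01: p < α → reject H₀

reject H₀: yes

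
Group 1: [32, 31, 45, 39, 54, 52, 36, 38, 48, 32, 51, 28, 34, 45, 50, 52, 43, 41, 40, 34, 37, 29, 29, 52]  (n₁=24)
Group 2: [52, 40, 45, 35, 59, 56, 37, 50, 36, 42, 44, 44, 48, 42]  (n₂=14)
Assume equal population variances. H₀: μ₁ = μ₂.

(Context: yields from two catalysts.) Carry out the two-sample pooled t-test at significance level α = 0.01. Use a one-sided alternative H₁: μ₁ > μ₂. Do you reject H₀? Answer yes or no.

reject H₀: no

x̄₁=40.500, s₁=8.506, n₁=24
x̄₂=45.000, s₂=7.285, n₂=14
s_p² = [23·8.506² + 13·7.285²]/36 = 65.3889
SE = √(s_p²·(1/24+1/14)) = 2.7194
t = (40.500−45.000)/2.7194 = -1.6548
df = 36
p-value (one-sided, H₁ greater) = 0.94667
At α=0.01: p ≥ α → fail to reject H₀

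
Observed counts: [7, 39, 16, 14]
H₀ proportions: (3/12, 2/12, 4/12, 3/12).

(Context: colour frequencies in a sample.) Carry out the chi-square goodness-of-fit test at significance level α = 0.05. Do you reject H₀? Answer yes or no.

n = 76; E_i = n·p_i = [19.00, 12.67, 25.33, 19.00]
χ² = (7−19.00)²/19.00 + (39−12.67)²/12.67 + (16−25.33)²/25.33 + (14−19.00)²/19.00 = 67.0789
df = 3
p-value (upper-tail) = 0.00000
At α=0.05: p < α → reject H₀

reject H₀: yes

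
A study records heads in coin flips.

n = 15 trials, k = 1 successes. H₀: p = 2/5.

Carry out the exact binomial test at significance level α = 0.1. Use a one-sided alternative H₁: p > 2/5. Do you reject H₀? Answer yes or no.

reject H₀: no

Exact binomial: n=15, k=1, p₀=2/5=0.4000
P(X≥1) from Σ C(n,i)·p₀^i·(1−p₀)^(n−i)
p-value (one-sided, H₁ greater) = 0.99953
At α=0.1: p ≥ α → fail to reject H₀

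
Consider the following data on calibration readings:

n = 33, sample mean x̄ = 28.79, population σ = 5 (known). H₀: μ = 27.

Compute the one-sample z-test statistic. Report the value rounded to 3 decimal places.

test statistic = 2.057

SE = σ/√n = 5/√33 = 0.8704
z = (x̄−μ₀)/SE = (28.79−27)/0.8704 = 2.0566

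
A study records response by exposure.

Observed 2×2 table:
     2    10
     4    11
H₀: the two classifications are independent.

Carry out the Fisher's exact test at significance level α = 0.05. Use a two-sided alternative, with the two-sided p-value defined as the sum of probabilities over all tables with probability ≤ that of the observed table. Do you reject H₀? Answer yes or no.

reject H₀: no

Margins: r₁=12, r₂=15, c₁=6, c₂=21, n=27
p_obs = C(12,2)·C(15,4)/C(27,6); sum pmf over tables with pmf ≤ p_obs
p-value (two-sided) = 0.66184
At α=0.05: p ≥ α → fail to reject H₀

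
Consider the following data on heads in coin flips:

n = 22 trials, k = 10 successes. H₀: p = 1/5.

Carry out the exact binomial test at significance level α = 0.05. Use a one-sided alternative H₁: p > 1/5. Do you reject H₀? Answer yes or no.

Exact binomial: n=22, k=10, p₀=1/5=0.2000
P(X≥10) from Σ C(n,i)·p₀^i·(1−p₀)^(n−i)
p-value (one-sided, H₁ greater) = 0.00614
At α=0.05: p < α → reject H₀

reject H₀: yes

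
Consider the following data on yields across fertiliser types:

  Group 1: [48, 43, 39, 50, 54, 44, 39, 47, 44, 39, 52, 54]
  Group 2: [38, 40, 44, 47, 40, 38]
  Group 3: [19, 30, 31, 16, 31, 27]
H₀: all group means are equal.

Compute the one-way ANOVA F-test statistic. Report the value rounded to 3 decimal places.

test statistic = 28.098

Group means [46.08, 41.17, 25.67], grand mean 39.750
SSB = Σnᵢ(x̄ᵢ−x̄)² = 1683.417; SSW = ΣΣ(x−x̄ᵢ)² = 629.083
MSB = 1683.417/2 = 841.7083; MSW = 629.083/21 = 29.9563
F = MSB/MSW = 28.0978
df = (2, 21)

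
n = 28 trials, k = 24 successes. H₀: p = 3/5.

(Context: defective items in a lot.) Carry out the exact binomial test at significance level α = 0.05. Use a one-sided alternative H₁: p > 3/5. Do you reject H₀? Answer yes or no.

reject H₀: yes

Exact binomial: n=28, k=24, p₀=3/5=0.6000
P(X≥24) from Σ C(n,i)·p₀^i·(1−p₀)^(n−i)
p-value (one-sided, H₁ greater) = 0.00319
At α=0.05: p < α → reject H₀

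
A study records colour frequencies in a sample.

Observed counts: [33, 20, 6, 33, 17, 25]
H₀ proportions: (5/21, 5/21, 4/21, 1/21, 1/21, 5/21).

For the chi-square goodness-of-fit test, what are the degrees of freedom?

df = k − 1 = 6 − 1 = 5

degrees of freedom = 5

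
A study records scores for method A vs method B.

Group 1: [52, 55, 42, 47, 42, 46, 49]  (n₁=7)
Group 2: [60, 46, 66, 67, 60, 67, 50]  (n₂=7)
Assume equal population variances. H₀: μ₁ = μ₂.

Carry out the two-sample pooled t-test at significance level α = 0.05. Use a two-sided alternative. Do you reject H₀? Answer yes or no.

x̄₁=47.571, s₁=4.860, n₁=7
x̄₂=59.429, s₂=8.443, n₂=7
s_p² = [6·4.860² + 6·8.443²]/12 = 47.4524
SE = √(s_p²·(1/7+1/7)) = 3.6821
t = (47.571−59.429)/3.6821 = -3.2202
df = 12
p-value (two-sided) = 0.00735
At α=0.05: p < α → reject H₀

reject H₀: yes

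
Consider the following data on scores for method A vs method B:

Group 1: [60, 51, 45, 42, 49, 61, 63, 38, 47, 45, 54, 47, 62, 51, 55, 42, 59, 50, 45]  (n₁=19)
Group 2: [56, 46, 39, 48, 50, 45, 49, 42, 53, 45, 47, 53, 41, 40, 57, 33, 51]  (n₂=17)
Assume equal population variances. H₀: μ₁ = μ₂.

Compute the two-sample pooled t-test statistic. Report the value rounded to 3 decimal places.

test statistic = 1.742

x̄₁=50.842, s₁=7.493, n₁=19
x̄₂=46.765, s₂=6.428, n₂=17
s_p² = [18·7.493² + 16·6.428²]/34 = 49.1643
SE = √(s_p²·(1/19+1/17)) = 2.3409
t = (50.842−46.765)/2.3409 = 1.7418
df = 34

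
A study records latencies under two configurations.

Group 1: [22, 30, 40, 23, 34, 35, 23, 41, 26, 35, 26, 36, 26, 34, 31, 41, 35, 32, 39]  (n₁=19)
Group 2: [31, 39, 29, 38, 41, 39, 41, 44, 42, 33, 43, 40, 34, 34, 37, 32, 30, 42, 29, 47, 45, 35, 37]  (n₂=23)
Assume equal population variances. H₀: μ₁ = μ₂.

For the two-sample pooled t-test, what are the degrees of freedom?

df = n₁ + n₂ − 2 = 19 + 23 − 2 = 40

degrees of freedom = 40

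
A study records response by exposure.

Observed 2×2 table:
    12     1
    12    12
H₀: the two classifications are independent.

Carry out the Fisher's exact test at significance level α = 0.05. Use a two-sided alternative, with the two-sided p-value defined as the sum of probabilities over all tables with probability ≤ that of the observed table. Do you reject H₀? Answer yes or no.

Margins: r₁=13, r₂=24, c₁=24, c₂=13, n=37
p_obs = C(13,12)·C(24,12)/C(37,24); sum pmf over tables with pmf ≤ p_obs
p-value (two-sided) = 0.01287
At α=0.05: p < α → reject H₀

reject H₀: yes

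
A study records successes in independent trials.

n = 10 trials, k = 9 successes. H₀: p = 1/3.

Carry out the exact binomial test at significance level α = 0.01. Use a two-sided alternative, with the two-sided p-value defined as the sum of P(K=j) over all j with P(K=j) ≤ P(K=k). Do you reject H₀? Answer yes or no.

Exact binomial: n=10, k=9, p₀=1/3=0.3333
P(X=j) = C(n,j)·p₀^j·(1−p₀)^(n−j); p = Σ P(X=j) over j with P(X=j) ≤ P(X=9)
p-value (two-sided) = 0.00036
At α=0.01: p < α → reject H₀

reject H₀: yes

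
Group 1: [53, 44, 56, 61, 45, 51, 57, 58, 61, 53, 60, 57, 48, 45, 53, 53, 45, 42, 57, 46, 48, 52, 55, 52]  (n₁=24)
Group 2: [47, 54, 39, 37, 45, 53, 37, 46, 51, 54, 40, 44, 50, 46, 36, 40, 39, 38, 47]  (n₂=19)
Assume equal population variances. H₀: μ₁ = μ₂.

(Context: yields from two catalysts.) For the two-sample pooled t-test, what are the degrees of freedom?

degrees of freedom = 41

df = n₁ + n₂ − 2 = 24 + 19 − 2 = 41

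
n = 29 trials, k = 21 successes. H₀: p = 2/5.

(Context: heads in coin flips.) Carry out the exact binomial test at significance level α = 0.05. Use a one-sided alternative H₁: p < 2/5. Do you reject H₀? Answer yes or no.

reject H₀: no

Exact binomial: n=29, k=21, p₀=2/5=0.4000
P(X≤21) from Σ C(n,i)·p₀^i·(1−p₀)^(n−i)
p-value (one-sided, H₁ less) = 0.99990
At α=0.05: p ≥ α → fail to reject H₀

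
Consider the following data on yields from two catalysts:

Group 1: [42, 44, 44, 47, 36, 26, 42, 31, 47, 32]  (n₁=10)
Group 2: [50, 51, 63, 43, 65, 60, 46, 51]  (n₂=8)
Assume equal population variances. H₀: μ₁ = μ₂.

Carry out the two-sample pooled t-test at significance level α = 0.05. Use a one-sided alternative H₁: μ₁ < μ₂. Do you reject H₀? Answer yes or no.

x̄₁=39.100, s₁=7.355, n₁=10
x̄₂=53.625, s₂=8.070, n₂=8
s_p² = [9·7.355² + 7·8.070²]/16 = 58.9234
SE = √(s_p²·(1/10+1/8)) = 3.6411
t = (39.100−53.625)/3.6411 = -3.9892
df = 16
p-value (one-sided, H₁ less) = 0.00053
At α=0.05: p < α → reject H₀

reject H₀: yes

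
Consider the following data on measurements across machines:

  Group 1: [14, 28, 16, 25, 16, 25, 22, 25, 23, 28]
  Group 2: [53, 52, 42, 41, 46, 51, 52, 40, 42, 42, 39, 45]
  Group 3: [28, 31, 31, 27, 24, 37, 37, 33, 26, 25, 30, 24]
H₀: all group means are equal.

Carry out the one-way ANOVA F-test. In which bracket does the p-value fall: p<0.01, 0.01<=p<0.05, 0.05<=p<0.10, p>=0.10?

Group means [22.20, 45.42, 29.42], grand mean 32.941
SSB = Σnᵢ(x̄ᵢ−x̄)² = 3170.449; SSW = ΣΣ(x−x̄ᵢ)² = 767.433
MSB = 3170.449/2 = 1585.2245; MSW = 767.433/31 = 24.7559
F = MSB/MSW = 64.0342
df = (2, 31)
p-value (upper-tail) = 0.00000
→ bracket: p<0.01

p-value bracket: p<0.01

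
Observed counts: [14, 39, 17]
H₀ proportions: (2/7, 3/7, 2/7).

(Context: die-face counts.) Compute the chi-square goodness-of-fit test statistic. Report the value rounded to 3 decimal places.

test statistic = 4.950

n = 70; E_i = n·p_i = [20.00, 30.00, 20.00]
χ² = (14−20.00)²/20.00 + (39−30.00)²/30.00 + (17−20.00)²/20.00 = 4.9500
df = 2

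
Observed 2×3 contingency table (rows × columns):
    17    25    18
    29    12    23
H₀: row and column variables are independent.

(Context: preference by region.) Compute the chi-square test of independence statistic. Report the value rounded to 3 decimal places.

Row totals [60, 64], col totals [46, 37, 41], n=124
χ² = (17−22.26)²/22.26 + (25−17.90)²/17.90 + (18−19.84)²/19.84 + (29−23.74)²/23.74 + (12−19.10)²/19.10 + (23−21.16)²/21.16 = 8.1872
df = 2

test statistic = 8.187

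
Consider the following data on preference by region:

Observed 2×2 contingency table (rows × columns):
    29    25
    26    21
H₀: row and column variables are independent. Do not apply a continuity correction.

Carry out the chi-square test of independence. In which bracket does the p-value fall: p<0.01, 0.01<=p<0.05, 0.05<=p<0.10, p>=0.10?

p-value bracket: p>=0.10

Row totals [54, 47], col totals [55, 46], n=101
χ² = (29−29.41)²/29.41 + (25−24.59)²/24.59 + (26−25.59)²/25.59 + (21−21.41)²/21.41 = 0.0264
df = 1
p-value (upper-tail) = 0.87083
→ bracket: p>=0.10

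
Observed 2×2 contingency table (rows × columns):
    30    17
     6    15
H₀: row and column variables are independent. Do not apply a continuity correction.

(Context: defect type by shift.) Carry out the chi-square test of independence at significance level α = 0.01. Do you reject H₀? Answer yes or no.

reject H₀: yes

Row totals [47, 21], col totals [36, 32], n=68
χ² = (30−24.88)²/24.88 + (17−22.12)²/22.12 + (6−11.12)²/11.12 + (15−9.88)²/9.88 = 7.2427
df = 1
p-value (upper-tail) = 0.00712
At α=0.01: p < α → reject H₀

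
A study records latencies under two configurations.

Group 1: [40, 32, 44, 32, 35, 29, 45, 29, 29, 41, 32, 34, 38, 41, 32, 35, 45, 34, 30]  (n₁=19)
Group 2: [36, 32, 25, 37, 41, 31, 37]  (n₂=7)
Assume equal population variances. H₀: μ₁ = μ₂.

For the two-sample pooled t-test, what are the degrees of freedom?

df = n₁ + n₂ − 2 = 19 + 7 − 2 = 24

degrees of freedom = 24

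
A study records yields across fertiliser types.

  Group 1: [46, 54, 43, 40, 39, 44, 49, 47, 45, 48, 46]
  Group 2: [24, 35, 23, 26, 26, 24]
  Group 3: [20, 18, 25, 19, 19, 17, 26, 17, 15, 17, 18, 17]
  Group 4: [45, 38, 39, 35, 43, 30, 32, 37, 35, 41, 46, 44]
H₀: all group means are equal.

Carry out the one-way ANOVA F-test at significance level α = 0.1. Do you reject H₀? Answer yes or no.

reject H₀: yes

Group means [45.55, 26.33, 19.00, 38.75], grand mean 32.976
SSB = Σnᵢ(x̄ᵢ−x̄)² = 4746.665; SSW = ΣΣ(x−x̄ᵢ)² = 688.311
MSB = 4746.665/3 = 1582.2217; MSW = 688.311/37 = 18.6030
F = MSB/MSW = 85.0520
df = (3, 37)
p-value (upper-tail) = 0.00000
At α=0.1: p < α → reject H₀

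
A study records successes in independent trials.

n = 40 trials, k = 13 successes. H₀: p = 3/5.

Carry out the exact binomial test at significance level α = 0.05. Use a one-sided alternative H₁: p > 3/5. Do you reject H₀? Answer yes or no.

reject H₀: no

Exact binomial: n=40, k=13, p₀=3/5=0.6000
P(X≥13) from Σ C(n,i)·p₀^i·(1−p₀)^(n−i)
p-value (one-sided, H₁ greater) = 0.99988
At α=0.05: p ≥ α → fail to reject H₀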